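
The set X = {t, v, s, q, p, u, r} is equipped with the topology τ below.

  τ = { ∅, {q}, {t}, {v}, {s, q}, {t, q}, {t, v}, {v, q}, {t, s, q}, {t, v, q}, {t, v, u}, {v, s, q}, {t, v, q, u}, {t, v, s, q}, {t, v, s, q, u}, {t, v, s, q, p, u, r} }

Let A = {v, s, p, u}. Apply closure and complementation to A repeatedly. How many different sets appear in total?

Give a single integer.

8

cl via duality: int({t, q, r}) = {t, q}, so X∖{t, q} = {v, s, p, u, r}
Write k for closure, c for complement:
  1. A     = {v, s, p, u}
  2. kA    = {v, s, p, u, r}
  3. cA    = {t, q, r}
  4. ckA   = {t, q}
  5. kcA   = {t, s, q, p, u, r}
  6. ckcA  = {v}
  7. kckcA = {v, p, u, r}
  8. ckckcA = {t, s, q}
applying k or c yields no new set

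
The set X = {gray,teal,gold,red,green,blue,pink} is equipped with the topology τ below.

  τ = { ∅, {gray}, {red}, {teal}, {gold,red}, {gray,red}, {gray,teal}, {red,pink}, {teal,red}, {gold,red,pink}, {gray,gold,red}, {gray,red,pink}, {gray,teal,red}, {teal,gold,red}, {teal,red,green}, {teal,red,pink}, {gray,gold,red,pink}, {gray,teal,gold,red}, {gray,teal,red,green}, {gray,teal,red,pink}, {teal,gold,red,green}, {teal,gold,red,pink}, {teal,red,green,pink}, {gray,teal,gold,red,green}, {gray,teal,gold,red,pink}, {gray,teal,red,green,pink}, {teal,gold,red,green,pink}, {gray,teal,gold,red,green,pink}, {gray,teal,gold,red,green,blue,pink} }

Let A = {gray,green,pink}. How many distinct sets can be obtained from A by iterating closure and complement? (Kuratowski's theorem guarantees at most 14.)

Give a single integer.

8

complement {teal,gold,red,blue}; its interior {teal,gold,red}; cl(A) = X∖{teal,gold,red} = {gray,green,blue,pink}
With k = closure, c = complement:
  1. A     = {gray,green,pink}
  2. kA    = {gray,green,blue,pink}
  3. cA    = {teal,gold,red,blue}
  4. ckA   = {teal,gold,red}
  5. kcA   = {teal,gold,red,green,blue,pink}
  6. ckcA  = {gray}
  7. kckcA = {gray,blue}
  8. ckckcA = {teal,gold,red,green,pink}
k, c of each give nothing new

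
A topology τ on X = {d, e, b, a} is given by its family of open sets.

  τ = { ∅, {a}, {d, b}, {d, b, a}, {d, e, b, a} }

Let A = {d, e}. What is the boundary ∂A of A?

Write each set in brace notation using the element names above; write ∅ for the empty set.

opens ⊆ A: ∅; union → int = ∅
complement {b, a}; its interior {a}; cl(A) = X∖{a} = {d, e, b}
boundary = {d, e, b} ∖ ∅ = {d, e, b}

{d, e, b}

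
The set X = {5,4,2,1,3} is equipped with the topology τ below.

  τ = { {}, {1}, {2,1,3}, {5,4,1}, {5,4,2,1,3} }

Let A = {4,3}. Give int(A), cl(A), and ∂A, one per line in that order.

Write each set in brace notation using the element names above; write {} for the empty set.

interior: largest open inside A is {} (from {})
cl via duality: int({5,2,1}) = {1}, so X∖{1} = {5,4,2,3}
cl∖int = {5,4,2,3}

int(A) = {}
cl(A)  = {5,4,2,3}
∂A     = {5,4,2,3}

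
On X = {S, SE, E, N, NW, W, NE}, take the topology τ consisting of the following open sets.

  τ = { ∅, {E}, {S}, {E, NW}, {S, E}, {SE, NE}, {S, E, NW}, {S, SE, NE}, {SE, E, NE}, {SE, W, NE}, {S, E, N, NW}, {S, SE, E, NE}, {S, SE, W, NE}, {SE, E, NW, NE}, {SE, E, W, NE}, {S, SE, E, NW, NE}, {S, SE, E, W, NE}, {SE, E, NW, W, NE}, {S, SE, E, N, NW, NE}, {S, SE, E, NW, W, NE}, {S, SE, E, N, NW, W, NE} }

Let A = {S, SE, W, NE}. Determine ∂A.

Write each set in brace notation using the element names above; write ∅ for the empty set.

open subsets of A: ∅, {S}, {SE, NE}, {S, SE, NE}, {SE, W, NE}, {S, SE, W, NE}; so int(A) = {S, SE, W, NE}
closure: X∖int(X∖A) = X∖{E, NW} = {S, SE, N, W, NE}
∂A = {S, SE, N, W, NE} minus {S, SE, W, NE} = {N}

{N}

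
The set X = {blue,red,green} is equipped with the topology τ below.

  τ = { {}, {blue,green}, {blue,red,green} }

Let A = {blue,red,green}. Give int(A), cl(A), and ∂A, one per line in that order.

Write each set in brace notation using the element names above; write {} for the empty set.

open subsets of A: {}, {blue,green}, {blue,red,green}; so int(A) = {blue,red,green}
closure: X∖int(X∖A) = X∖{} = {blue,red,green}
∂A = {blue,red,green} minus {blue,red,green} = {}

int(A) = {blue,red,green}
cl(A)  = {blue,red,green}
∂A     = {}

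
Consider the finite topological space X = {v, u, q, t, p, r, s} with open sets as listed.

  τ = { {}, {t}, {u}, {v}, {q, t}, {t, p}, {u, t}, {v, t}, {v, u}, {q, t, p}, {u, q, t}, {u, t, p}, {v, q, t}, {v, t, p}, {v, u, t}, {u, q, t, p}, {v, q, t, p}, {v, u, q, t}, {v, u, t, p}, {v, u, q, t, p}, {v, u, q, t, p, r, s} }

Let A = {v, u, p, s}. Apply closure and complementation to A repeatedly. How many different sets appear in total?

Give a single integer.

closure: X∖int(X∖A) = X∖{q, t} = {v, u, p, r, s}
Let k=closure and c=complement:
  1. A     = {v, u, p, s}
  2. kA    = {v, u, p, r, s}
  3. cA    = {q, t, r}
  4. ckA   = {q, t}
  5. kcA   = {q, t, p, r, s}
  6. ckcA  = {v, u}
  7. kckcA = {v, u, r, s}
  8. ckckcA = {q, t, p}
— saturated at 8

8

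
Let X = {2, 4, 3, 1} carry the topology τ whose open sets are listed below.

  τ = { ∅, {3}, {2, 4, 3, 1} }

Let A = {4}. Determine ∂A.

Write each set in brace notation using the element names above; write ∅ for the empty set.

{2, 4, 1}

U open, U⊆A: ∅. int(A) = ⋃ = ∅
X∖A={2, 3, 1}, int(X∖A)={3}, hence cl(A)={2, 4, 1}
∂A: remove int from cl → {2, 4, 1}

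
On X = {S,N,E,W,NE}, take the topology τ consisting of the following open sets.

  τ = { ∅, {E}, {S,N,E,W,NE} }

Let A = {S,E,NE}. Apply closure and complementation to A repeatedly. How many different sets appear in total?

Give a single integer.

6

closure: X∖int(X∖A) = X∖∅ = {S,N,E,W,NE}
Let k=closure and c=complement:
  1. A     = {S,E,NE}
  2. kA    = {S,N,E,W,NE}
  3. cA    = {N,W}
  4. ckA   = ∅
  5. kcA   = {S,N,W,NE}
  6. ckcA  = {E}
— saturated at 6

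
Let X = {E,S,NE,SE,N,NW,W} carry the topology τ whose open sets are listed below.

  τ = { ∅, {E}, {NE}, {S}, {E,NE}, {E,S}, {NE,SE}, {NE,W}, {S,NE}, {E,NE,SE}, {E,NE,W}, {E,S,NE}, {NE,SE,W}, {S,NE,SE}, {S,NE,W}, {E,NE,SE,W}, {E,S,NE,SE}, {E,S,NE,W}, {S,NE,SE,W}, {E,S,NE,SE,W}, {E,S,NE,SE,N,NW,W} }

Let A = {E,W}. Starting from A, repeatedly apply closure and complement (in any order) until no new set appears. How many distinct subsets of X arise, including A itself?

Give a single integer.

8

X∖A={S,NE,SE,N,NW}, int(X∖A)={S,NE,SE}, hence cl(A)={E,N,NW,W}
Orbit (k=closure, c=complement):
  1. A     = {E,W}
  2. kA    = {E,N,NW,W}
  3. cA    = {S,NE,SE,N,NW}
  4. ckA   = {S,NE,SE}
  5. kcA   = {S,NE,SE,N,NW,W}
  6. ckcA  = {E}
  7. kckcA = {E,N,NW}
  8. ckckcA = {S,NE,SE,W}
(closed under both — stop)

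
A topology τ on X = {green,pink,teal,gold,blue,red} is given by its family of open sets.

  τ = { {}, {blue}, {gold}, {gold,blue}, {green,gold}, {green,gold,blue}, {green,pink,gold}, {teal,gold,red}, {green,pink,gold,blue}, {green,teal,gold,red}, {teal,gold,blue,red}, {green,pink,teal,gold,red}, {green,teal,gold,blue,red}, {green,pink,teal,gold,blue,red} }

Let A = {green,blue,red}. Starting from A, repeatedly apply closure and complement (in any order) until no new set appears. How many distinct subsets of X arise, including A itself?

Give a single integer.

6

complement {pink,teal,gold}; its interior {gold}; cl(A) = X∖{gold} = {green,pink,teal,blue,red}
With k = closure, c = complement:
  1. A     = {green,blue,red}
  2. kA    = {green,pink,teal,blue,red}
  3. cA    = {pink,teal,gold}
  4. ckA   = {gold}
  5. kcA   = {green,pink,teal,gold,red}
  6. ckcA  = {blue}
k, c of each give nothing new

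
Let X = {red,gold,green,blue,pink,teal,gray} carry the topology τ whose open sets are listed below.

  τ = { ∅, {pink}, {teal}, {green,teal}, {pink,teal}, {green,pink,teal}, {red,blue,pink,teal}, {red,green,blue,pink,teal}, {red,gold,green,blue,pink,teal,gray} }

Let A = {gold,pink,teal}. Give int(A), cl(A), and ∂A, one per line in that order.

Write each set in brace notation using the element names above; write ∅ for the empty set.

open subsets of A: ∅, {pink}, {teal}, {pink,teal}; so int(A) = {pink,teal}
closure: X∖int(X∖A) = X∖∅ = {red,gold,green,blue,pink,teal,gray}
∂A = {red,gold,green,blue,pink,teal,gray} minus {pink,teal} = {red,gold,green,blue,gray}

int(A) = {pink,teal}
cl(A)  = {red,gold,green,blue,pink,teal,gray}
∂A     = {red,gold,green,blue,gray}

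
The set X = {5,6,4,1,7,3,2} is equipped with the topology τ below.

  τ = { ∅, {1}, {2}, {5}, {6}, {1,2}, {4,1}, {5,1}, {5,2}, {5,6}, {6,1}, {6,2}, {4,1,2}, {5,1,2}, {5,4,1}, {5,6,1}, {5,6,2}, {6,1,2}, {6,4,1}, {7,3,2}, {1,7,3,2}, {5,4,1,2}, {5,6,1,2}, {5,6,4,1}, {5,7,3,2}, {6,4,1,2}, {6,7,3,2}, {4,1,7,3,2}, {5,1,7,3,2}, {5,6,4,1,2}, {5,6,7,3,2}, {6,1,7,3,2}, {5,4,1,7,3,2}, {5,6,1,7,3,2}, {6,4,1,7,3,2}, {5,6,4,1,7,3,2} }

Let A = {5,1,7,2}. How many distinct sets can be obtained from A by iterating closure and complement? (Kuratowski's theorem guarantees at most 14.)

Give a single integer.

6

complement {6,4,3}; its interior {6}; cl(A) = X∖{6} = {5,4,1,7,3,2}
With k = closure, c = complement:
  1. A     = {5,1,7,2}
  2. kA    = {5,4,1,7,3,2}
  3. cA    = {6,4,3}
  4. ckA   = {6}
  5. kcA   = {6,4,7,3}
  6. ckcA  = {5,1,2}
k, c of each give nothing new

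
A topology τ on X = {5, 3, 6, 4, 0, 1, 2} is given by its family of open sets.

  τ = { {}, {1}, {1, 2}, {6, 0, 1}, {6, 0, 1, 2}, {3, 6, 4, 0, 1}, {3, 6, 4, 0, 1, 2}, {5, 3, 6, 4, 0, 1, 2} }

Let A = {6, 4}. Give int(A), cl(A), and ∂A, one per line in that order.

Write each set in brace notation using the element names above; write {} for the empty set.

int(A) = {}
cl(A)  = {5, 3, 6, 4, 0}
∂A     = {5, 3, 6, 4, 0}

opens ⊆ A: {}; union → int = {}
complement {5, 3, 0, 1, 2}; its interior {1, 2}; cl(A) = X∖{1, 2} = {5, 3, 6, 4, 0}
boundary = {5, 3, 6, 4, 0} ∖ {} = {5, 3, 6, 4, 0}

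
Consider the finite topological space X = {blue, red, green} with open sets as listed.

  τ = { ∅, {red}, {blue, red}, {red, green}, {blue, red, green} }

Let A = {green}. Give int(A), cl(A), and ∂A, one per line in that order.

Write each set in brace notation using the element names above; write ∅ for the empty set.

open subsets of A: ∅; so int(A) = ∅
closure: X∖int(X∖A) = X∖{blue, red} = {green}
∂A = {green} minus ∅ = {green}

int(A) = ∅
cl(A)  = {green}
∂A     = {green}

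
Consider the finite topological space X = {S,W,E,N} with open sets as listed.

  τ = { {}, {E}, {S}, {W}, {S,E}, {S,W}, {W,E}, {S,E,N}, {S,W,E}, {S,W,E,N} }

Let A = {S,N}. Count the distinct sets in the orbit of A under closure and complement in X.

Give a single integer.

closure: X∖int(X∖A) = X∖{W,E} = {S,N}
Let k=closure and c=complement:
  1. A     = {S,N}
  2. cA    = {W,E}
  3. kcA   = {W,E,N}
  4. ckcA  = {S}
— saturated at 4

4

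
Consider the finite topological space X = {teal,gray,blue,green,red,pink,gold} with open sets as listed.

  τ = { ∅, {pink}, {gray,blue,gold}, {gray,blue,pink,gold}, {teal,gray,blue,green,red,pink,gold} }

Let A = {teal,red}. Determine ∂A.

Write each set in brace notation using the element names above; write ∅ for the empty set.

U open, U⊆A: ∅. int(A) = ⋃ = ∅
X∖A={gray,blue,green,pink,gold}, int(X∖A)={gray,blue,pink,gold}, hence cl(A)={teal,green,red}
∂A: remove int from cl → {teal,green,red}

{teal,green,red}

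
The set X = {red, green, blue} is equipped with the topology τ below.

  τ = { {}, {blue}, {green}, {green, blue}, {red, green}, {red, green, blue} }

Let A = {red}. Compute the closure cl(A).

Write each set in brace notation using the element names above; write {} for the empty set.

closure: X∖int(X∖A) = X∖{green, blue} = {red}

{red}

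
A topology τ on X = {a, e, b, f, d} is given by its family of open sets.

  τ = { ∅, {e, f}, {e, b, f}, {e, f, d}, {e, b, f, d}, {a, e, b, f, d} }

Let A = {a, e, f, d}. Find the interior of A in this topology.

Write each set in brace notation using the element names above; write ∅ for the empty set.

{e, f, d}

U open, U⊆A: ∅, {e, f}, {e, f, d}. int(A) = ⋃ = {e, f, d}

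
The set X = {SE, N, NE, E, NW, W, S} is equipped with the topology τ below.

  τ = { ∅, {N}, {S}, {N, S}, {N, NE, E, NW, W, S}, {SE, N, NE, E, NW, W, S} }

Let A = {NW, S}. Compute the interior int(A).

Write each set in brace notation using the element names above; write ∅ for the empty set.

opens ⊆ A: ∅, {S}; union → int = {S}

{S}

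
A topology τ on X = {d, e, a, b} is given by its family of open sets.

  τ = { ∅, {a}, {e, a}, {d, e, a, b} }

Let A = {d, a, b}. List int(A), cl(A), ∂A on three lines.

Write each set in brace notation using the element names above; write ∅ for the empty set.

int(A) = {a}
cl(A)  = {d, e, a, b}
∂A     = {d, e, b}

U open, U⊆A: ∅, {a}. int(A) = ⋃ = {a}
X∖A={e}, int(X∖A)=∅, hence cl(A)={d, e, a, b}
∂A: remove int from cl → {d, e, b}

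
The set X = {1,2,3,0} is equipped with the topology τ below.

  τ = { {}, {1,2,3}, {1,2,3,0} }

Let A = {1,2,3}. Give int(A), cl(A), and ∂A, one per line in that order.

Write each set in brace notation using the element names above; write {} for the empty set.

int(A) = {1,2,3}
cl(A)  = {1,2,3,0}
∂A     = {0}

open subsets of A: {}, {1,2,3}; so int(A) = {1,2,3}
closure: X∖int(X∖A) = X∖{} = {1,2,3,0}
∂A = {1,2,3,0} minus {1,2,3} = {0}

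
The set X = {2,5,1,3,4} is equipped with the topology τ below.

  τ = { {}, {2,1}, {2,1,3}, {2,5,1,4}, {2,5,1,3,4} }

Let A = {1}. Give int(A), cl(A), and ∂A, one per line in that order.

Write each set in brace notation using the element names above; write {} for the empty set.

int(A) = {}
cl(A)  = {2,5,1,3,4}
∂A     = {2,5,1,3,4}

U open, U⊆A: {}. int(A) = ⋃ = {}
X∖A={2,5,3,4}, int(X∖A)={}, hence cl(A)={2,5,1,3,4}
∂A: remove int from cl → {2,5,1,3,4}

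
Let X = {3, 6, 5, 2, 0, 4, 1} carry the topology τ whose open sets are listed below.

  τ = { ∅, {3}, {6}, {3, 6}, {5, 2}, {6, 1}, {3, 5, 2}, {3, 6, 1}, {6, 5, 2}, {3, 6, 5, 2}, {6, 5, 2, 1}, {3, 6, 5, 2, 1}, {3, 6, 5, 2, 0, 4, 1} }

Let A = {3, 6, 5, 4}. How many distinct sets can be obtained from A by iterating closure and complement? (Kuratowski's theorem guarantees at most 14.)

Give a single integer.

10

X∖A={2, 0, 1}, int(X∖A)=∅, hence cl(A)={3, 6, 5, 2, 0, 4, 1}
Orbit (k=closure, c=complement):
  1. A     = {3, 6, 5, 4}
  2. kA    = {3, 6, 5, 2, 0, 4, 1}
  3. cA    = {2, 0, 1}
  4. ckA   = ∅
  5. kcA   = {5, 2, 0, 4, 1}
  6. ckcA  = {3, 6}
  7. kckcA = {3, 6, 0, 4, 1}
  8. ckckcA = {5, 2}
  9. kckckcA = {5, 2, 0, 4}
  10. ckckckcA = {3, 6, 1}
(closed under both — stop)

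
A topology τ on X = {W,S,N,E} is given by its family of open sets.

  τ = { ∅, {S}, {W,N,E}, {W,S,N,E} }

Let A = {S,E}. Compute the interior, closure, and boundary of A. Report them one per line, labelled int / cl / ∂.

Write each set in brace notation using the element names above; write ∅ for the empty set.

int(A) = {S}
cl(A)  = {W,S,N,E}
∂A     = {W,N,E}

opens ⊆ A: ∅, {S}; union → int = {S}
complement {W,N}; its interior ∅; cl(A) = X∖∅ = {W,S,N,E}
boundary = {W,S,N,E} ∖ {S} = {W,N,E}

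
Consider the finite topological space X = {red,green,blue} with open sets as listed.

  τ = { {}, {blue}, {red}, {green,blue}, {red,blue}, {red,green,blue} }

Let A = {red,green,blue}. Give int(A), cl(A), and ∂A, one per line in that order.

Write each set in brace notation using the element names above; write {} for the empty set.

int(A) = {red,green,blue}
cl(A)  = {red,green,blue}
∂A     = {}

U open, U⊆A: {}, {red}, {blue}, {red,blue}, {green,blue}, {red,green,blue}. int(A) = ⋃ = {red,green,blue}
X∖A={}, int(X∖A)={}, hence cl(A)={red,green,blue}
∂A: remove int from cl → {}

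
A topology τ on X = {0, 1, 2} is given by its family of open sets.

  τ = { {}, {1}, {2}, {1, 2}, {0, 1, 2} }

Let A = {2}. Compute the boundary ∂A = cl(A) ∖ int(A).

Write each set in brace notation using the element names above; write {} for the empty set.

{0}

U open, U⊆A: {}, {2}. int(A) = ⋃ = {2}
X∖A={0, 1}, int(X∖A)={1}, hence cl(A)={0, 2}
∂A: remove int from cl → {0}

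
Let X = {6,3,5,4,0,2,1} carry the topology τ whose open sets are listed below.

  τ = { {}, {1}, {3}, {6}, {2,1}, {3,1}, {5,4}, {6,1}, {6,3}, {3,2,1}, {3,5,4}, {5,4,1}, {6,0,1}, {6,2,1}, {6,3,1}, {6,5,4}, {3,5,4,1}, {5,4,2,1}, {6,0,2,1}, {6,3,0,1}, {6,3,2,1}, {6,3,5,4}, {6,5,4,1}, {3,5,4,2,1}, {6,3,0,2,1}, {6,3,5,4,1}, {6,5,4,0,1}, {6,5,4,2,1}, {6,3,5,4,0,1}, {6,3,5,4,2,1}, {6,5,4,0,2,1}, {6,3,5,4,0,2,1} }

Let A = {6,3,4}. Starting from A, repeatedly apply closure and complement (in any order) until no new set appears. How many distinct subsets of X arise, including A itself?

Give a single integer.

cl via duality: int({5,0,2,1}) = {2,1}, so X∖{2,1} = {6,3,5,4,0}
Write k for closure, c for complement:
  1. A     = {6,3,4}
  2. kA    = {6,3,5,4,0}
  3. cA    = {5,0,2,1}
  4. ckA   = {2,1}
  5. kcA   = {5,4,0,2,1}
  6. kckA  = {0,2,1}
  7. ckcA  = {6,3}
  8. ckckA = {6,3,5,4}
  9. kckcA = {6,3,0}
  10. ckckcA = {5,4,2,1}
applying k or c yields no new set

10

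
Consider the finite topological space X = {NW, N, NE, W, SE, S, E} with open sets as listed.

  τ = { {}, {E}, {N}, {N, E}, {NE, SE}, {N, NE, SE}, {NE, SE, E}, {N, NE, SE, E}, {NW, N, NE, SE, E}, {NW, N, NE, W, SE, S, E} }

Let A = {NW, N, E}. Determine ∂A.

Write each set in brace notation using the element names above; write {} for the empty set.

opens ⊆ A: {}, {N}, {E}, {N, E}; union → int = {N, E}
complement {NE, W, SE, S}; its interior {NE, SE}; cl(A) = X∖{NE, SE} = {NW, N, W, S, E}
boundary = {NW, N, W, S, E} ∖ {N, E} = {NW, W, S}

{NW, W, S}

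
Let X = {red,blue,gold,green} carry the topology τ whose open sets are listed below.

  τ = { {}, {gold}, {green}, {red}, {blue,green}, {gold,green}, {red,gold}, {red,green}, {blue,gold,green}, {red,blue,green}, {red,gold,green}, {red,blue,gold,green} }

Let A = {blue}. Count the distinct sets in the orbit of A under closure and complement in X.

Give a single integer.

4

closure: X∖int(X∖A) = X∖{red,gold,green} = {blue}
Let k=closure and c=complement:
  1. A     = {blue}
  2. cA    = {red,gold,green}
  3. kcA   = {red,blue,gold,green}
  4. ckcA  = {}
— saturated at 4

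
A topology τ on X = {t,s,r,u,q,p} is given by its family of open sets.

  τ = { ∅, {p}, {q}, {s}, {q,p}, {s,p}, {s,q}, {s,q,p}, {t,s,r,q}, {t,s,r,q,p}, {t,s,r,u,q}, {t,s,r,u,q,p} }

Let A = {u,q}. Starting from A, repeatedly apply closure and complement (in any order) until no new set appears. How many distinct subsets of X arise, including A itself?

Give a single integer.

complement {t,s,r,p}; its interior {s,p}; cl(A) = X∖{s,p} = {t,r,u,q}
With k = closure, c = complement:
  1. A     = {u,q}
  2. kA    = {t,r,u,q}
  3. cA    = {t,s,r,p}
  4. ckA   = {s,p}
  5. kcA   = {t,s,r,u,p}
  6. ckcA  = {q}
k, c of each give nothing new

6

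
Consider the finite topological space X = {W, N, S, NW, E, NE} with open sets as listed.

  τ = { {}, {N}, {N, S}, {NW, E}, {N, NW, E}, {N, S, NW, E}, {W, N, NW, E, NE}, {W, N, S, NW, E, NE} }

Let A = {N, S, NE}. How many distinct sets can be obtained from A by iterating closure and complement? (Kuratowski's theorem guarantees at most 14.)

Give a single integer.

X∖A={W, NW, E}, int(X∖A)={NW, E}, hence cl(A)={W, N, S, NE}
Orbit (k=closure, c=complement):
  1. A     = {N, S, NE}
  2. kA    = {W, N, S, NE}
  3. cA    = {W, NW, E}
  4. ckA   = {NW, E}
  5. kcA   = {W, NW, E, NE}
  6. ckcA  = {N, S}
(closed under both — stop)

6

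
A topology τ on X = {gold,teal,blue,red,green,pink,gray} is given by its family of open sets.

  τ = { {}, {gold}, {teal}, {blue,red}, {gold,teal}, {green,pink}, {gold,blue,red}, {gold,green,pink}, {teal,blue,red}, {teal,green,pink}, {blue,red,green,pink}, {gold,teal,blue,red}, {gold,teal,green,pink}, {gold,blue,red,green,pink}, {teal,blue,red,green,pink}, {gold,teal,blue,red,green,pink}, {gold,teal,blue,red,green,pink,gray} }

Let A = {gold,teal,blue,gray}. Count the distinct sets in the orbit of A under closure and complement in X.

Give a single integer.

X∖A={red,green,pink}, int(X∖A)={green,pink}, hence cl(A)={gold,teal,blue,red,gray}
Orbit (k=closure, c=complement):
  1. A     = {gold,teal,blue,gray}
  2. kA    = {gold,teal,blue,red,gray}
  3. cA    = {red,green,pink}
  4. ckA   = {green,pink}
  5. kcA   = {blue,red,green,pink,gray}
  6. kckA  = {green,pink,gray}
  7. ckcA  = {gold,teal}
  8. ckckA = {gold,teal,blue,red}
  9. kckcA = {gold,teal,gray}
  10. ckckcA = {blue,red,green,pink}
(closed under both — stop)

10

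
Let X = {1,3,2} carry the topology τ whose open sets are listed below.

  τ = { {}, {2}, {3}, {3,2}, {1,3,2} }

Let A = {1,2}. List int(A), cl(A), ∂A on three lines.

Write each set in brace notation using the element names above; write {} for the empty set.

open subsets of A: {}, {2}; so int(A) = {2}
closure: X∖int(X∖A) = X∖{3} = {1,2}
∂A = {1,2} minus {2} = {1}

int(A) = {2}
cl(A)  = {1,2}
∂A     = {1}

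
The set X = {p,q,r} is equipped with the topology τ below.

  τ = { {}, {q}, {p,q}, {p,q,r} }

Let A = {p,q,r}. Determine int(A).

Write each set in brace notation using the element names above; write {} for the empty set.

open subsets of A: {}, {q}, {p,q}, {p,q,r}; so int(A) = {p,q,r}

{p,q,r}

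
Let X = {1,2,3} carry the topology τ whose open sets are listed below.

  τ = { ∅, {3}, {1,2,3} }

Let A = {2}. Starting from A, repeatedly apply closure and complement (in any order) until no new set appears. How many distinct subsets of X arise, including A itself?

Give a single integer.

complement {1,3}; its interior {3}; cl(A) = X∖{3} = {1,2}
With k = closure, c = complement:
  1. A     = {2}
  2. kA    = {1,2}
  3. cA    = {1,3}
  4. ckA   = {3}
  5. kcA   = {1,2,3}
  6. ckcA  = ∅
k, c of each give nothing new

6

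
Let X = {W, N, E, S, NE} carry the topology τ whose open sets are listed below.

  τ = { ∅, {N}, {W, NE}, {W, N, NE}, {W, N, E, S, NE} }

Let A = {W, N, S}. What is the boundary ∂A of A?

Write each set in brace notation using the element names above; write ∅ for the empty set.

opens ⊆ A: ∅, {N}; union → int = {N}
complement {E, NE}; its interior ∅; cl(A) = X∖∅ = {W, N, E, S, NE}
boundary = {W, N, E, S, NE} ∖ {N} = {W, E, S, NE}

{W, E, S, NE}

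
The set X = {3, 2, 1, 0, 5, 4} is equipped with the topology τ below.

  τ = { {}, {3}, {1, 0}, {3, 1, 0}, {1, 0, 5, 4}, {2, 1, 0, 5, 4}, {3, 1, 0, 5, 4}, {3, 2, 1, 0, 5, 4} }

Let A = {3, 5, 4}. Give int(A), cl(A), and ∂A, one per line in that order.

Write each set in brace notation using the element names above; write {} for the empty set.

interior: largest open inside A is {3} (from {}, {3})
cl via duality: int({2, 1, 0}) = {1, 0}, so X∖{1, 0} = {3, 2, 5, 4}
cl∖int = {2, 5, 4}

int(A) = {3}
cl(A)  = {3, 2, 5, 4}
∂A     = {2, 5, 4}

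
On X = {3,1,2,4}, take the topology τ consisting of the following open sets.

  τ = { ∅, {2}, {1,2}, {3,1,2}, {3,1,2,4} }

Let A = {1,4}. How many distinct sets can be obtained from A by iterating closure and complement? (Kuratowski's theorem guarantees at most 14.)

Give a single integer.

X∖A={3,2}, int(X∖A)={2}, hence cl(A)={3,1,4}
Orbit (k=closure, c=complement):
  1. A     = {1,4}
  2. kA    = {3,1,4}
  3. cA    = {3,2}
  4. ckA   = {2}
  5. kcA   = {3,1,2,4}
  6. ckcA  = ∅
(closed under both — stop)

6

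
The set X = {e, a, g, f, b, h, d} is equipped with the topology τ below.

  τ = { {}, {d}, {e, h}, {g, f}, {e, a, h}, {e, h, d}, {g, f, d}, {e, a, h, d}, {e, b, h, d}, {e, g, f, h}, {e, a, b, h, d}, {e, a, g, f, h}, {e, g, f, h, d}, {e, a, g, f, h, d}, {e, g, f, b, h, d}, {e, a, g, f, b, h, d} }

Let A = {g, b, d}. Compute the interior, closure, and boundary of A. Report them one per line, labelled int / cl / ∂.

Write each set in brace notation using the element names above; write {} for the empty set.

int(A) = {d}
cl(A)  = {g, f, b, d}
∂A     = {g, f, b}

open subsets of A: {}, {d}; so int(A) = {d}
closure: X∖int(X∖A) = X∖{e, a, h} = {g, f, b, d}
∂A = {g, f, b, d} minus {d} = {g, f, b}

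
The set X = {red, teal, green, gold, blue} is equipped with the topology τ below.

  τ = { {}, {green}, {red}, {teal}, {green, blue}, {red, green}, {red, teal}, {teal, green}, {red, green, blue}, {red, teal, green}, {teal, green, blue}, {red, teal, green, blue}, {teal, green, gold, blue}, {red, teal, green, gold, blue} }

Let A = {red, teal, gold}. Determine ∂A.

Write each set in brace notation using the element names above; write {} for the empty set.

U open, U⊆A: {}, {red}, {teal}, {red, teal}. int(A) = ⋃ = {red, teal}
X∖A={green, blue}, int(X∖A)={green, blue}, hence cl(A)={red, teal, gold}
∂A: remove int from cl → {gold}

{gold}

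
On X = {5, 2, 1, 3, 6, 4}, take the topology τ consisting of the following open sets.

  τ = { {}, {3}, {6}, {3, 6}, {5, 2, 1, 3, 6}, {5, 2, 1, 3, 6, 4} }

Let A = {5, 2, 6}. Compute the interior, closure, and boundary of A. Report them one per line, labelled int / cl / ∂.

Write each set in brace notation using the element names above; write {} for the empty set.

opens ⊆ A: {}, {6}; union → int = {6}
complement {1, 3, 4}; its interior {3}; cl(A) = X∖{3} = {5, 2, 1, 6, 4}
boundary = {5, 2, 1, 6, 4} ∖ {6} = {5, 2, 1, 4}

int(A) = {6}
cl(A)  = {5, 2, 1, 6, 4}
∂A     = {5, 2, 1, 4}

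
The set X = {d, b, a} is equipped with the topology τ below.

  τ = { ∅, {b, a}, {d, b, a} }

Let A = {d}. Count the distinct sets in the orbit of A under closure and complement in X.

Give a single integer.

X∖A={b, a}, int(X∖A)={b, a}, hence cl(A)={d}
Orbit (k=closure, c=complement):
  1. A     = {d}
  2. cA    = {b, a}
  3. kcA   = {d, b, a}
  4. ckcA  = ∅
(closed under both — stop)

4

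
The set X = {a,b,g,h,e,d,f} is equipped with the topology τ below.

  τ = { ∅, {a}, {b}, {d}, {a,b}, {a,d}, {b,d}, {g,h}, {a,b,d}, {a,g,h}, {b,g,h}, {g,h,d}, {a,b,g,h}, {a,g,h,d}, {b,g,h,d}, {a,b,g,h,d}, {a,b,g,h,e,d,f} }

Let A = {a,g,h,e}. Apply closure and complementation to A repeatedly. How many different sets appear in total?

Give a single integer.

6

cl via duality: int({b,d,f}) = {b,d}, so X∖{b,d} = {a,g,h,e,f}
Write k for closure, c for complement:
  1. A     = {a,g,h,e}
  2. kA    = {a,g,h,e,f}
  3. cA    = {b,d,f}
  4. ckA   = {b,d}
  5. kcA   = {b,e,d,f}
  6. ckcA  = {a,g,h}
applying k or c yields no new set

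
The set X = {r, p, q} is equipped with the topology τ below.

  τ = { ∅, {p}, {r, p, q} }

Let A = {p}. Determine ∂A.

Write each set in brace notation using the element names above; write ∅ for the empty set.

opens ⊆ A: ∅, {p}; union → int = {p}
complement {r, q}; its interior ∅; cl(A) = X∖∅ = {r, p, q}
boundary = {r, p, q} ∖ {p} = {r, q}

{r, q}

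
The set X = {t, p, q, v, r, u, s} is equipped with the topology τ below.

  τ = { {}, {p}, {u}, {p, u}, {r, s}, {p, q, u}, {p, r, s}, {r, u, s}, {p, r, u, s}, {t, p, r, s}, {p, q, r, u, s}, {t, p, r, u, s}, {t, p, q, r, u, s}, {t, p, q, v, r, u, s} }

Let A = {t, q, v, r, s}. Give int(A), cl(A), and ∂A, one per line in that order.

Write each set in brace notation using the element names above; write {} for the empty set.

interior: largest open inside A is {r, s} (from {}, {r, s})
cl via duality: int({p, u}) = {p, u}, so X∖{p, u} = {t, q, v, r, s}
cl∖int = {t, q, v}

int(A) = {r, s}
cl(A)  = {t, q, v, r, s}
∂A     = {t, q, v}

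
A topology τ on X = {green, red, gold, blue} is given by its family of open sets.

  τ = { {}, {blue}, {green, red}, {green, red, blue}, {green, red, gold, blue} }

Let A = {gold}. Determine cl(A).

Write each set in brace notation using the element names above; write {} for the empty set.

{gold}

closure: X∖int(X∖A) = X∖{green, red, blue} = {gold}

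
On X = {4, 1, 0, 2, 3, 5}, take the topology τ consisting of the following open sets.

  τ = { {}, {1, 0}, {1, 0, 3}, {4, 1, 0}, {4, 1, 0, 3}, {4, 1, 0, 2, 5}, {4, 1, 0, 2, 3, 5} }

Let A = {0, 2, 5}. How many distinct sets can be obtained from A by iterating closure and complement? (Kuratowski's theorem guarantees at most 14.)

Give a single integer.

4

X∖A={4, 1, 3}, int(X∖A)={}, hence cl(A)={4, 1, 0, 2, 3, 5}
Orbit (k=closure, c=complement):
  1. A     = {0, 2, 5}
  2. kA    = {4, 1, 0, 2, 3, 5}
  3. cA    = {4, 1, 3}
  4. ckA   = {}
(closed under both — stop)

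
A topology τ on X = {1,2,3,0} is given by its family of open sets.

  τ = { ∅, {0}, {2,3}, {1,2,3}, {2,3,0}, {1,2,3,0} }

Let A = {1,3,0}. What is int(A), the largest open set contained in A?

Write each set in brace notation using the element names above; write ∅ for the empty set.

{0}

opens ⊆ A: ∅, {0}; union → int = {0}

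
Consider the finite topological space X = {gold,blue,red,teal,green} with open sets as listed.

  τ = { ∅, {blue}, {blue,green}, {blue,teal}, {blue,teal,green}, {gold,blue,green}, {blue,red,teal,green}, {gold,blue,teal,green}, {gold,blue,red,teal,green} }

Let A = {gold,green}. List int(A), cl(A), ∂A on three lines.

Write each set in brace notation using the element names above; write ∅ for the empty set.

interior: largest open inside A is ∅ (from ∅)
cl via duality: int({blue,red,teal}) = {blue,teal}, so X∖{blue,teal} = {gold,red,green}
cl∖int = {gold,red,green}

int(A) = ∅
cl(A)  = {gold,red,green}
∂A     = {gold,red,green}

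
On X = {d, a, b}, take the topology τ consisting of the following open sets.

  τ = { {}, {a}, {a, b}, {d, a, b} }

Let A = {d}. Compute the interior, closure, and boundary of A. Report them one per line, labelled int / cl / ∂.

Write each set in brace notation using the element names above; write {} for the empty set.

int(A) = {}
cl(A)  = {d}
∂A     = {d}

interior: largest open inside A is {} (from {})
cl via duality: int({a, b}) = {a, b}, so X∖{a, b} = {d}
cl∖int = {d}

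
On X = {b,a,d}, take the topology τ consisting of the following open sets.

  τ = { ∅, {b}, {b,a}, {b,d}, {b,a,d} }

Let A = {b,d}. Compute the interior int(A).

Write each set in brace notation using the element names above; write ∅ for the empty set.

interior: largest open inside A is {b,d} (from ∅, {b}, {b,d})

{b,d}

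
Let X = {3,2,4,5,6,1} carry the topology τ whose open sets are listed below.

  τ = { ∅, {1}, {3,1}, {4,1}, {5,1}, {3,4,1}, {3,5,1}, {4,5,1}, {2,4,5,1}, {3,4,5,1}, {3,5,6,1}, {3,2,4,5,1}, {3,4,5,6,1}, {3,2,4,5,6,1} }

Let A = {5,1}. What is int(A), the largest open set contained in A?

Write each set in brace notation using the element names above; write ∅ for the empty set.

{5,1}

U open, U⊆A: ∅, {1}, {5,1}. int(A) = ⋃ = {5,1}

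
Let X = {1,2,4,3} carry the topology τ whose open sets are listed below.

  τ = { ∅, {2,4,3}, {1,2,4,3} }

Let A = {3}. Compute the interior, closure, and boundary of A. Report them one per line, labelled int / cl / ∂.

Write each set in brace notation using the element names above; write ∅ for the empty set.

interior: largest open inside A is ∅ (from ∅)
cl via duality: int({1,2,4}) = ∅, so X∖∅ = {1,2,4,3}
cl∖int = {1,2,4,3}

int(A) = ∅
cl(A)  = {1,2,4,3}
∂A     = {1,2,4,3}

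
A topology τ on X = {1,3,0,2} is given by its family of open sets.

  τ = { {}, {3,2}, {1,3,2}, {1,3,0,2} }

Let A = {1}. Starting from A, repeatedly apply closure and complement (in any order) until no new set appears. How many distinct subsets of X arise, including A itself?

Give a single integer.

6

complement {3,0,2}; its interior {3,2}; cl(A) = X∖{3,2} = {1,0}
With k = closure, c = complement:
  1. A     = {1}
  2. kA    = {1,0}
  3. cA    = {3,0,2}
  4. ckA   = {3,2}
  5. kcA   = {1,3,0,2}
  6. ckcA  = {}
k, c of each give nothing new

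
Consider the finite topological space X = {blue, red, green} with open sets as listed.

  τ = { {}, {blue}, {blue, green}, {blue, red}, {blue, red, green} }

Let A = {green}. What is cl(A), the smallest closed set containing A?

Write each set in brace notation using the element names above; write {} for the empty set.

cl via duality: int({blue, red}) = {blue, red}, so X∖{blue, red} = {green}

{green}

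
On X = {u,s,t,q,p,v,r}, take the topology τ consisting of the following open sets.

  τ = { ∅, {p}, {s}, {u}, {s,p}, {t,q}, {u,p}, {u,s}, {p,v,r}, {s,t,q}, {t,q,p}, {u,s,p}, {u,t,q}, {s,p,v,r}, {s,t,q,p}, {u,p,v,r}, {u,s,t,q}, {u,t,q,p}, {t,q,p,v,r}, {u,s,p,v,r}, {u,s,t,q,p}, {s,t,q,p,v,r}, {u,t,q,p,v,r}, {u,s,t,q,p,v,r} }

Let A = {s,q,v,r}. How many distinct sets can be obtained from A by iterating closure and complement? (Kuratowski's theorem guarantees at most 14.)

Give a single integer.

8

complement {u,t,p}; its interior {u,p}; cl(A) = X∖{u,p} = {s,t,q,v,r}
With k = closure, c = complement:
  1. A     = {s,q,v,r}
  2. kA    = {s,t,q,v,r}
  3. cA    = {u,t,p}
  4. ckA   = {u,p}
  5. kcA   = {u,t,q,p,v,r}
  6. kckA  = {u,p,v,r}
  7. ckcA  = {s}
  8. ckckA = {s,t,q}
k, c of each give nothing new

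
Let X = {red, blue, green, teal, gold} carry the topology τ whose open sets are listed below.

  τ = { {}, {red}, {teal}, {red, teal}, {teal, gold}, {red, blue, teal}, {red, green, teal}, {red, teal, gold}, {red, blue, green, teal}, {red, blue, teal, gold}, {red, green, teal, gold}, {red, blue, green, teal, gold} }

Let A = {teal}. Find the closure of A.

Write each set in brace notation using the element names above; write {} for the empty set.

{blue, green, teal, gold}

complement {red, blue, green, gold}; its interior {red}; cl(A) = X∖{red} = {blue, green, teal, gold}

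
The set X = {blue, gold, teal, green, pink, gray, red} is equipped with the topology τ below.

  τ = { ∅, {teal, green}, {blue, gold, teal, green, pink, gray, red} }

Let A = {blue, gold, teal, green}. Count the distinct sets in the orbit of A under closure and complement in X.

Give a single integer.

6

cl via duality: int({pink, gray, red}) = ∅, so X∖∅ = {blue, gold, teal, green, pink, gray, red}
Write k for closure, c for complement:
  1. A     = {blue, gold, teal, green}
  2. kA    = {blue, gold, teal, green, pink, gray, red}
  3. cA    = {pink, gray, red}
  4. ckA   = ∅
  5. kcA   = {blue, gold, pink, gray, red}
  6. ckcA  = {teal, green}
applying k or c yields no new set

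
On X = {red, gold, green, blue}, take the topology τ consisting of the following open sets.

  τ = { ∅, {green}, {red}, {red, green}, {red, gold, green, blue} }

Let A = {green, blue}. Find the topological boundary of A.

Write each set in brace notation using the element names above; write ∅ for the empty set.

U open, U⊆A: ∅, {green}. int(A) = ⋃ = {green}
X∖A={red, gold}, int(X∖A)={red}, hence cl(A)={gold, green, blue}
∂A: remove int from cl → {gold, blue}

{gold, blue}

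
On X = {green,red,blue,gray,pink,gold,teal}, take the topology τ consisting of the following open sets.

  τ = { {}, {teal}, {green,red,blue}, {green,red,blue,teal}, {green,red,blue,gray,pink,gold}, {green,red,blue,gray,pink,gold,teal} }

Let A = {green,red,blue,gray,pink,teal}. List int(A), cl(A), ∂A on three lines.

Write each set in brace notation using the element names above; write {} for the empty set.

opens ⊆ A: {}, {teal}, {green,red,blue}, {green,red,blue,teal}; union → int = {green,red,blue,teal}
complement {gold}; its interior {}; cl(A) = X∖{} = {green,red,blue,gray,pink,gold,teal}
boundary = {green,red,blue,gray,pink,gold,teal} ∖ {green,red,blue,teal} = {gray,pink,gold}

int(A) = {green,red,blue,teal}
cl(A)  = {green,red,blue,gray,pink,gold,teal}
∂A     = {gray,pink,gold}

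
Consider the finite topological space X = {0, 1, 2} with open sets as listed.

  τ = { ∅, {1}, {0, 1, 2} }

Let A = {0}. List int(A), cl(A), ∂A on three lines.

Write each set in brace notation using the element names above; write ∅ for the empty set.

int(A) = ∅
cl(A)  = {0, 2}
∂A     = {0, 2}

interior: largest open inside A is ∅ (from ∅)
cl via duality: int({1, 2}) = {1}, so X∖{1} = {0, 2}
cl∖int = {0, 2}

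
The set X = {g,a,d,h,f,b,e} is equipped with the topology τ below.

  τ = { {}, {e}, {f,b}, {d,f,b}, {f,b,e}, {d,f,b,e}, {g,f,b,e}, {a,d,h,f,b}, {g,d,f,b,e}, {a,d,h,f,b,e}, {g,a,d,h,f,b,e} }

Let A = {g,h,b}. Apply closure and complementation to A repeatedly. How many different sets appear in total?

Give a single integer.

8

X∖A={a,d,f,e}, int(X∖A)={e}, hence cl(A)={g,a,d,h,f,b}
Orbit (k=closure, c=complement):
  1. A     = {g,h,b}
  2. kA    = {g,a,d,h,f,b}
  3. cA    = {a,d,f,e}
  4. ckA   = {e}
  5. kcA   = {g,a,d,h,f,b,e}
  6. kckA  = {g,e}
  7. ckcA  = {}
  8. ckckA = {a,d,h,f,b}
(closed under both — stop)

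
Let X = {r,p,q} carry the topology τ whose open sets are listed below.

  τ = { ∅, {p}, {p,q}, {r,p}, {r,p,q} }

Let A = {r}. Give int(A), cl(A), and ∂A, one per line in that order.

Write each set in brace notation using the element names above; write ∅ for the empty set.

open subsets of A: ∅; so int(A) = ∅
closure: X∖int(X∖A) = X∖{p,q} = {r}
∂A = {r} minus ∅ = {r}

int(A) = ∅
cl(A)  = {r}
∂A     = {r}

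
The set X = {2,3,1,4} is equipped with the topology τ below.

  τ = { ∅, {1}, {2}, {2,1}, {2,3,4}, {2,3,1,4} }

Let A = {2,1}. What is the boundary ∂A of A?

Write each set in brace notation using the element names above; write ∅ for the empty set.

{3,4}

interior: largest open inside A is {2,1} (from ∅, {2}, {1}, {2,1})
cl via duality: int({3,4}) = ∅, so X∖∅ = {2,3,1,4}
cl∖int = {3,4}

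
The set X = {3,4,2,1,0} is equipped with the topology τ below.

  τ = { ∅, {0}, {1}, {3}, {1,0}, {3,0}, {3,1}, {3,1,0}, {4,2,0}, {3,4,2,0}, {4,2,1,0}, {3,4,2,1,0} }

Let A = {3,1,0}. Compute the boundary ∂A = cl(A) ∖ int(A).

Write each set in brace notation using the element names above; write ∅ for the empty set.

U open, U⊆A: ∅, {0}, {3}, {1}, {3,0}, {3,1}, {1,0}, {3,1,0}. int(A) = ⋃ = {3,1,0}
X∖A={4,2}, int(X∖A)=∅, hence cl(A)={3,4,2,1,0}
∂A: remove int from cl → {4,2}

{4,2}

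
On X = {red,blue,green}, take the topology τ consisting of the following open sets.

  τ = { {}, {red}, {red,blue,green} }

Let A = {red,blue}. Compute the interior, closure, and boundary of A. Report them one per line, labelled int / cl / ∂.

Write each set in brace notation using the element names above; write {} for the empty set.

int(A) = {red}
cl(A)  = {red,blue,green}
∂A     = {blue,green}

interior: largest open inside A is {red} (from {}, {red})
cl via duality: int({green}) = {}, so X∖{} = {red,blue,green}
cl∖int = {blue,green}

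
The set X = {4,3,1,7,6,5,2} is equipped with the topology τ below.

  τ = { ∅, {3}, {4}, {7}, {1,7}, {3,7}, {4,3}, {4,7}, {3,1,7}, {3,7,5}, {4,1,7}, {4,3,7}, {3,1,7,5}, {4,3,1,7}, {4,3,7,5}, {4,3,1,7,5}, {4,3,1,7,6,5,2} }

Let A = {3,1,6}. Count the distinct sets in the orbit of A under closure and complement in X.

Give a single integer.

8

complement {4,7,5,2}; its interior {4,7}; cl(A) = X∖{4,7} = {3,1,6,5,2}
With k = closure, c = complement:
  1. A     = {3,1,6}
  2. kA    = {3,1,6,5,2}
  3. cA    = {4,7,5,2}
  4. ckA   = {4,7}
  5. kcA   = {4,1,7,6,5,2}
  6. ckcA  = {3}
  7. kckcA = {3,6,5,2}
  8. ckckcA = {4,1,7}
k, c of each give nothing new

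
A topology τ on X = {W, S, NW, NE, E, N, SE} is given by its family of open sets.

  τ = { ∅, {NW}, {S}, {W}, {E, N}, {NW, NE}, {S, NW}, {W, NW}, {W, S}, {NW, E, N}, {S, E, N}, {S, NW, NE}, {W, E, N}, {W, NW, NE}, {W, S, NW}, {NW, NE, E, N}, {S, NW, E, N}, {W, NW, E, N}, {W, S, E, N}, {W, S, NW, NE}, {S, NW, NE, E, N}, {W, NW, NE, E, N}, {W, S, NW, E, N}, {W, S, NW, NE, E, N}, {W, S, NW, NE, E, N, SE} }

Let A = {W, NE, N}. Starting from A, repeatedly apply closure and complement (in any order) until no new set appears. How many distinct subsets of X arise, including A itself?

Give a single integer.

12

complement {S, NW, E, SE}; its interior {S, NW}; cl(A) = X∖{S, NW} = {W, NE, E, N, SE}
With k = closure, c = complement:
  1. A     = {W, NE, N}
  2. kA    = {W, NE, E, N, SE}
  3. cA    = {S, NW, E, SE}
  4. ckA   = {S, NW}
  5. kcA   = {S, NW, NE, E, N, SE}
  6. kckA  = {S, NW, NE, SE}
  7. ckcA  = {W}
  8. ckckA = {W, E, N}
  9. kckcA = {W, SE}
  10. kckckA = {W, E, N, SE}
  11. ckckcA = {S, NW, NE, E, N}
  12. ckckckA = {S, NW, NE}
k, c of each give nothing new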